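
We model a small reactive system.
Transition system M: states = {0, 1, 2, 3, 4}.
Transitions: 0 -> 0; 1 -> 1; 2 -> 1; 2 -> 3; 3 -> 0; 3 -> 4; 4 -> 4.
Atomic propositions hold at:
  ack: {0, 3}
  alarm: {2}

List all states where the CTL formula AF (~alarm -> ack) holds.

{0, 2, 3}

Sat(~alarm) = {0, 1, 3, 4}
Sat(~alarm -> ack) = {0, 2, 3}
AF (~alarm -> ack): least fixpoint, start Z0 = {0, 2, 3}, add states with every successor in Z. Already a fixed point.
Sat(AF (~alarm -> ack)) = {0, 2, 3}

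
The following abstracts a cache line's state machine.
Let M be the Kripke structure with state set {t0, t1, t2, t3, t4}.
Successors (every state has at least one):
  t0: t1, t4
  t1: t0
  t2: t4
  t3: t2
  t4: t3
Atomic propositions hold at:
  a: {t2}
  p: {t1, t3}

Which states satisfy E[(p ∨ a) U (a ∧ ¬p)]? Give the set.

{t2, t3}

Sat(p ∨ a) = {t1, t2, t3}
Sat(¬p) = {t0, t2, t4}
Sat(a ∧ ¬p) = {t2}
E[(p ∨ a) U (a ∧ ¬p)]: least fixpoint, start Z0 = Sat((a ∧ ¬p)) = {t2}, add states in Sat(p ∨ a) with some successor in Z. Z1 = {t2, t3}; fixed.
Sat(E[(p ∨ a) U (a ∧ ¬p)]) = {t2, t3}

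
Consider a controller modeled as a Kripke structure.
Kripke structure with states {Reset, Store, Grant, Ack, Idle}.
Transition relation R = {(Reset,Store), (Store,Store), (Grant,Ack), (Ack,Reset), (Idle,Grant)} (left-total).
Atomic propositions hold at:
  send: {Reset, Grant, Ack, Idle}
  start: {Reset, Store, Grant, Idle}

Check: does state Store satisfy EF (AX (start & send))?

No

Sat(start & send) = {Reset, Grant, Idle}
Sat(AX (start & send)) = {s : every successor in {Reset, Grant, Idle}} = {Ack, Idle}
EF (AX (start & send)): least fixpoint, start Z0 = {Ack, Idle}, add states with some successor in Z. Z1 = {Grant, Ack, Idle}; fixed.
Sat(EF (AX (start & send))) = {Grant, Ack, Idle}
Store ∉ Sat(EF (AX (start & send))) = {Grant, Ack, Idle}, so the formula does not hold at Store.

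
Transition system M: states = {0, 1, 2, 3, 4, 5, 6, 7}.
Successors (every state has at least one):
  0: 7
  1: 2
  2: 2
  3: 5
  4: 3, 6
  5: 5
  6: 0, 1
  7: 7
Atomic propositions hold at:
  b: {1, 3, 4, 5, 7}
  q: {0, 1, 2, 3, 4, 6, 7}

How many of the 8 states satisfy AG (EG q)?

5

EG q: greatest fixpoint, start Z0 = {0, 1, 2, 3, 4, 6, 7}, keep only states in Sat with some successor in Z. Z1 = {0, 1, 2, 4, 6, 7}; fixed.
Sat(EG q) = {0, 1, 2, 4, 6, 7}
AG (EG q): greatest fixpoint, start Z0 = {0, 1, 2, 4, 6, 7}, keep only states in Sat with every successor in Z. Z1 = {0, 1, 2, 6, 7}; fixed.
Sat(AG (EG q)) = {0, 1, 2, 6, 7}
|Sat(AG (EG q))| = |{0, 1, 2, 6, 7}| = 5.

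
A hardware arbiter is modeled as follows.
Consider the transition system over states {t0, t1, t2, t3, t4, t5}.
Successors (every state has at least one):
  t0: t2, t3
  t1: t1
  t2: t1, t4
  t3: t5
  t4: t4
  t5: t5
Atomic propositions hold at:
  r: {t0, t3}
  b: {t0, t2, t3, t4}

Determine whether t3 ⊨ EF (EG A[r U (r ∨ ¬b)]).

Sat(¬b) = {t1, t5}
Sat(r ∨ ¬b) = {t0, t1, t3, t5}
A[r U (r ∨ ¬b)]: least fixpoint, start Z0 = Sat((r ∨ ¬b)) = {t0, t1, t3, t5}, add states in Sat(r) with every successor in Z. Already a fixed point.
Sat(A[r U (r ∨ ¬b)]) = {t0, t1, t3, t5}
EG A[r U (r ∨ ¬b)]: greatest fixpoint, start Z0 = {t0, t1, t3, t5}, keep only states in Sat with some successor in Z. Already a fixed point.
Sat(EG A[r U (r ∨ ¬b)]) = {t0, t1, t3, t5}
EF (EG A[r U (r ∨ ¬b)]): least fixpoint, start Z0 = {t0, t1, t3, t5}, add states with some successor in Z. Z1 = {t0, t1, t2, t3, t5}; fixed.
Sat(EF (EG A[r U (r ∨ ¬b)])) = {t0, t1, t2, t3, t5}
t3 ∈ Sat(EF (EG A[r U (r ∨ ¬b)])) = {t0, t1, t2, t3, t5}, so the formula holds at t3.

Yes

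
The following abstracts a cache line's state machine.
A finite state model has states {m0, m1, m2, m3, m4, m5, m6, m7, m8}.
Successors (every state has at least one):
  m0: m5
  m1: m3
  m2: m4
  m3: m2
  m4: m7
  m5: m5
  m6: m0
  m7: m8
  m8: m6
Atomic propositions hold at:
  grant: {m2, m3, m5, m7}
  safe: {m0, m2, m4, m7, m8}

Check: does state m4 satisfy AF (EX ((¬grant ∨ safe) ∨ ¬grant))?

Yes

Sat(¬grant) = {m0, m1, m4, m6, m8}
Sat(¬grant ∨ safe) = {m0, m1, m2, m4, m6, m7, m8}
Sat((¬grant ∨ safe) ∨ ¬grant) = {m0, m1, m2, m4, m6, m7, m8}
Sat(EX ((¬grant ∨ safe) ∨ ¬grant)) = {s : some successor in {m0, m1, m2, m4, m6, m7, m8}} = {m2, m3, m4, m6, m7, m8}
AF (EX ((¬grant ∨ safe) ∨ ¬grant)): least fixpoint, start Z0 = {m2, m3, m4, m6, m7, m8}, add states with every successor in Z. Z1 = {m1, m2, m3, m4, m6, m7, m8}; fixed.
Sat(AF (EX ((¬grant ∨ safe) ∨ ¬grant))) = {m1, m2, m3, m4, m6, m7, m8}
m4 ∈ Sat(AF (EX ((¬grant ∨ safe) ∨ ¬grant))) = {m1, m2, m3, m4, m6, m7, m8}, so the formula holds at m4.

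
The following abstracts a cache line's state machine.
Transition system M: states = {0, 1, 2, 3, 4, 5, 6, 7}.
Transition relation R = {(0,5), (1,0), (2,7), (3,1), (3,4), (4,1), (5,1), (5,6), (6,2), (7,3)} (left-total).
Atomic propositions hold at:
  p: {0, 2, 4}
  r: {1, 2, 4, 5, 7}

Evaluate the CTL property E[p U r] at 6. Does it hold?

No

E[p U r]: least fixpoint, start Z0 = Sat(r) = {1, 2, 4, 5, 7}, add states in Sat(p) with some successor in Z. Z1 = {0, 1, 2, 4, 5, 7}; fixed.
Sat(E[p U r]) = {0, 1, 2, 4, 5, 7}
6 ∉ Sat(E[p U r]) = {0, 1, 2, 4, 5, 7}, so the formula does not hold at 6.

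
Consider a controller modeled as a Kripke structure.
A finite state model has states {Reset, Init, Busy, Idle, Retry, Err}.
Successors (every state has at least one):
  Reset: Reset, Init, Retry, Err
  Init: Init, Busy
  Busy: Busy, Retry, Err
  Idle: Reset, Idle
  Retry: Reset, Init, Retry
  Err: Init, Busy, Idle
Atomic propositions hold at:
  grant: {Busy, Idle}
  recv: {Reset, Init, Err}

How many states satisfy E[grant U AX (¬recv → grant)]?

Sat(¬recv) = {Busy, Idle, Retry}
Sat(¬recv → grant) = {Reset, Init, Busy, Idle, Err}
Sat(AX (¬recv → grant)) = {s : every successor in {Reset, Init, Busy, Idle, Err}} = {Init, Idle, Err}
E[grant U AX (¬recv → grant)]: least fixpoint, start Z0 = Sat(AX (¬recv → grant)) = {Init, Idle, Err}, add states in Sat(grant) with some successor in Z. Z1 = {Init, Busy, Idle, Err}; fixed.
Sat(E[grant U AX (¬recv → grant)]) = {Init, Busy, Idle, Err}
|Sat(E[grant U AX (¬recv → grant)])| = |{Init, Busy, Idle, Err}| = 4.

4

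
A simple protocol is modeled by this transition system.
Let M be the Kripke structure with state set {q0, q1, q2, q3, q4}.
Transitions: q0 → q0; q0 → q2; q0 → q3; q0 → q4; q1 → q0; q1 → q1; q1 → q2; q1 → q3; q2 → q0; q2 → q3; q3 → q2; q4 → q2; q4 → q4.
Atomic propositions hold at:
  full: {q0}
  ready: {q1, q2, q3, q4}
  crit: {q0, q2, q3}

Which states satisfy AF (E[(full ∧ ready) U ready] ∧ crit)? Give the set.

Sat(full ∧ ready) = ∅
E[(full ∧ ready) U ready]: least fixpoint, start Z0 = Sat(ready) = {q1, q2, q3, q4}, add states in Sat(full ∧ ready) with some successor in Z. Already a fixed point.
Sat(E[(full ∧ ready) U ready]) = {q1, q2, q3, q4}
Sat(E[(full ∧ ready) U ready] ∧ crit) = {q2, q3}
AF (E[(full ∧ ready) U ready] ∧ crit): least fixpoint, start Z0 = {q2, q3}, add states with every successor in Z. Already a fixed point.
Sat(AF (E[(full ∧ ready) U ready] ∧ crit)) = {q2, q3}

{q2, q3}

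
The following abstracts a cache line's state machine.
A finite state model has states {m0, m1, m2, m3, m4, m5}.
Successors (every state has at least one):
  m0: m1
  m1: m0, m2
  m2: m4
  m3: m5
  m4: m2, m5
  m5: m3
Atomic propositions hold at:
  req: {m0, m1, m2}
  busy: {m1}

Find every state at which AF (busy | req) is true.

{m0, m1, m2}

Sat(busy | req) = {m0, m1, m2}
AF (busy | req): least fixpoint, start Z0 = {m0, m1, m2}, add states with every successor in Z. Already a fixed point.
Sat(AF (busy | req)) = {m0, m1, m2}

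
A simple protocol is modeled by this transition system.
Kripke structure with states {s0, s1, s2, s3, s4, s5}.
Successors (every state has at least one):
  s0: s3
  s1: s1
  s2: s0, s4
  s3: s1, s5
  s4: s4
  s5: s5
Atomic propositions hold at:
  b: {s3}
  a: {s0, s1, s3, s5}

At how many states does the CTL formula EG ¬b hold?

4

Sat(¬b) = {s0, s1, s2, s4, s5}
EG ¬b: greatest fixpoint, start Z0 = {s0, s1, s2, s4, s5}, keep only states in Sat with some successor in Z. Z1 = {s1, s2, s4, s5}; fixed.
Sat(EG ¬b) = {s1, s2, s4, s5}
|Sat(EG ¬b)| = |{s1, s2, s4, s5}| = 4.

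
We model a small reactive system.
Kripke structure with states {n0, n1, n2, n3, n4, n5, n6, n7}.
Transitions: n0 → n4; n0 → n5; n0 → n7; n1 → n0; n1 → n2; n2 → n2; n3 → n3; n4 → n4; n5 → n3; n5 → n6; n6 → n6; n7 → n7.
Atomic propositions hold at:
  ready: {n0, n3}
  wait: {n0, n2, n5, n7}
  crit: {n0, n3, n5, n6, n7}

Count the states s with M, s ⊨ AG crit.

AG crit: greatest fixpoint, start Z0 = {n0, n3, n5, n6, n7}, keep only states in Sat with every successor in Z. Z1 = {n3, n5, n6, n7}; fixed.
Sat(AG crit) = {n3, n5, n6, n7}
|Sat(AG crit)| = |{n3, n5, n6, n7}| = 4.

4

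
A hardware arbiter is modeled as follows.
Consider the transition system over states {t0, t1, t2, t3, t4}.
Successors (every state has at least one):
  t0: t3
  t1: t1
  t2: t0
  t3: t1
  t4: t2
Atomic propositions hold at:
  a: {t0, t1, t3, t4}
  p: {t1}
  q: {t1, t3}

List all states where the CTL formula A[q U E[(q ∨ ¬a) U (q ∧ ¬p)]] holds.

{t3}

Sat(¬a) = {t2}
Sat(q ∨ ¬a) = {t1, t2, t3}
Sat(¬p) = {t0, t2, t3, t4}
Sat(q ∧ ¬p) = {t3}
E[(q ∨ ¬a) U (q ∧ ¬p)]: least fixpoint, start Z0 = Sat((q ∧ ¬p)) = {t3}, add states in Sat(q ∨ ¬a) with some successor in Z. Already a fixed point.
Sat(E[(q ∨ ¬a) U (q ∧ ¬p)]) = {t3}
A[q U E[(q ∨ ¬a) U (q ∧ ¬p)]]: least fixpoint, start Z0 = Sat(E[(q ∨ ¬a) U (q ∧ ¬p)]) = {t3}, add states in Sat(q) with every successor in Z. Already a fixed point.
Sat(A[q U E[(q ∨ ¬a) U (q ∧ ¬p)]]) = {t3}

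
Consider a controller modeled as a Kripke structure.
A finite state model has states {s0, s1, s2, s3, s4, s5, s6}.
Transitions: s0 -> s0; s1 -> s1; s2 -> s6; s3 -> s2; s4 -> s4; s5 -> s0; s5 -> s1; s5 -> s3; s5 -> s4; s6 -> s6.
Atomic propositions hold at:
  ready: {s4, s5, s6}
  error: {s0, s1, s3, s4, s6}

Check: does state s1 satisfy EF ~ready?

Sat(~ready) = {s0, s1, s2, s3}
EF ~ready: least fixpoint, start Z0 = {s0, s1, s2, s3}, add states with some successor in Z. Z1 = {s0, s1, s2, s3, s5}; fixed.
Sat(EF ~ready) = {s0, s1, s2, s3, s5}
s1 ∈ Sat(EF ~ready) = {s0, s1, s2, s3, s5}, so the formula holds at s1.

Yes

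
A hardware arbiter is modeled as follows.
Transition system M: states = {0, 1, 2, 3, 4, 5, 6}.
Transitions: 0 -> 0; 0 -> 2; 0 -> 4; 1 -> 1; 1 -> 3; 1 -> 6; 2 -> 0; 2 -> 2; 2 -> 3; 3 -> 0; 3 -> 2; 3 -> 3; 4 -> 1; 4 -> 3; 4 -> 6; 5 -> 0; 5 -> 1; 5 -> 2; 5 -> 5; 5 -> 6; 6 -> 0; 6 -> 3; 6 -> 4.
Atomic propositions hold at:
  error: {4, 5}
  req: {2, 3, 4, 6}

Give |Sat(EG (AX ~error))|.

Sat(~error) = {0, 1, 2, 3, 6}
Sat(AX ~error) = {s : every successor in {0, 1, 2, 3, 6}} = {1, 2, 3, 4}
EG (AX ~error): greatest fixpoint, start Z0 = {1, 2, 3, 4}, keep only states in Sat with some successor in Z. Already a fixed point.
Sat(EG (AX ~error)) = {1, 2, 3, 4}
|Sat(EG (AX ~error))| = |{1, 2, 3, 4}| = 4.

4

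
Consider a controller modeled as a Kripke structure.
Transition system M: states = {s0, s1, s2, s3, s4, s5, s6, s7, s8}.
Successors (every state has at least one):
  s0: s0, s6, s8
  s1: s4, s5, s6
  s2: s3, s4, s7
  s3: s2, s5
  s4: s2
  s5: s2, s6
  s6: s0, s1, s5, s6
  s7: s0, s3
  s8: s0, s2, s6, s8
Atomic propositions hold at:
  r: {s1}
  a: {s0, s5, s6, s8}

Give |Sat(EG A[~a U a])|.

Sat(~a) = {s1, s2, s3, s4, s7}
A[~a U a]: least fixpoint, start Z0 = Sat(a) = {s0, s5, s6, s8}, add states in Sat(~a) with every successor in Z. Already a fixed point.
Sat(A[~a U a]) = {s0, s5, s6, s8}
EG A[~a U a]: greatest fixpoint, start Z0 = {s0, s5, s6, s8}, keep only states in Sat with some successor in Z. Already a fixed point.
Sat(EG A[~a U a]) = {s0, s5, s6, s8}
|Sat(EG A[~a U a])| = |{s0, s5, s6, s8}| = 4.

4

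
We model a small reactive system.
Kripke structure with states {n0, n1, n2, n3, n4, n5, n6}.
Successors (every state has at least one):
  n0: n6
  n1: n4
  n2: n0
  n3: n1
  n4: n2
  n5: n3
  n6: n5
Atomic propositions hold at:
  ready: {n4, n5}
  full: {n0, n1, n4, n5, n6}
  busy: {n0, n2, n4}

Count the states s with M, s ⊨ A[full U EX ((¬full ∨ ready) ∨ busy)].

6

Sat(¬full) = {n2, n3}
Sat(¬full ∨ ready) = {n2, n3, n4, n5}
Sat((¬full ∨ ready) ∨ busy) = {n0, n2, n3, n4, n5}
Sat(EX ((¬full ∨ ready) ∨ busy)) = {s : some successor in {n0, n2, n3, n4, n5}} = {n1, n2, n4, n5, n6}
A[full U EX ((¬full ∨ ready) ∨ busy)]: least fixpoint, start Z0 = Sat(EX ((¬full ∨ ready) ∨ busy)) = {n1, n2, n4, n5, n6}, add states in Sat(full) with every successor in Z. Z1 = {n0, n1, n2, n4, n5, n6}; fixed.
Sat(A[full U EX ((¬full ∨ ready) ∨ busy)]) = {n0, n1, n2, n4, n5, n6}
|Sat(A[full U EX ((¬full ∨ ready) ∨ busy)])| = |{n0, n1, n2, n4, n5, n6}| = 6.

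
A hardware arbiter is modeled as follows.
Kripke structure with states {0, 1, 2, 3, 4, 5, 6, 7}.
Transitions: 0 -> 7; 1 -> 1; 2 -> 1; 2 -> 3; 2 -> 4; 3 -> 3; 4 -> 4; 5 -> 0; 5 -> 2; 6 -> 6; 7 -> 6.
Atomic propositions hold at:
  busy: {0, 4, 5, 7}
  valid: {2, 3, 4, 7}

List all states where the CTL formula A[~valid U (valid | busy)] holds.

Sat(~valid) = {0, 1, 5, 6}
Sat(valid | busy) = {0, 2, 3, 4, 5, 7}
A[~valid U (valid | busy)]: least fixpoint, start Z0 = Sat((valid | busy)) = {0, 2, 3, 4, 5, 7}, add states in Sat(~valid) with every successor in Z. Already a fixed point.
Sat(A[~valid U (valid | busy)]) = {0, 2, 3, 4, 5, 7}

{0, 2, 3, 4, 5, 7}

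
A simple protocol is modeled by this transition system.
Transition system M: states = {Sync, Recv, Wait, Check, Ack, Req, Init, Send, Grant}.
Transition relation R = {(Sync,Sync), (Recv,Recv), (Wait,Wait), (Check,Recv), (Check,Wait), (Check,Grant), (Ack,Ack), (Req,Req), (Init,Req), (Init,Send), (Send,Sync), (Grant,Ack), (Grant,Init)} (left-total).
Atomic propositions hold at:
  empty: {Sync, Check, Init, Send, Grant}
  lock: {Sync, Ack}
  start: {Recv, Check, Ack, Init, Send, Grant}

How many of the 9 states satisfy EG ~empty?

Sat(~empty) = {Recv, Wait, Ack, Req}
EG ~empty: greatest fixpoint, start Z0 = {Recv, Wait, Ack, Req}, keep only states in Sat with some successor in Z. Already a fixed point.
Sat(EG ~empty) = {Recv, Wait, Ack, Req}
|Sat(EG ~empty)| = |{Recv, Wait, Ack, Req}| = 4.

4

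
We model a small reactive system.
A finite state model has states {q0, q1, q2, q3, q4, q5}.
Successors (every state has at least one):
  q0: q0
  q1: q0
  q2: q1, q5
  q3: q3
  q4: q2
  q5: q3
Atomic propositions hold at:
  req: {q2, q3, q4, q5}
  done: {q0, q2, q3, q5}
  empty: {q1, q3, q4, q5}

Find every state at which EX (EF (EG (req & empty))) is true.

{q2, q3, q4, q5}

Sat(req & empty) = {q3, q4, q5}
EG (req & empty): greatest fixpoint, start Z0 = {q3, q4, q5}, keep only states in Sat with some successor in Z. Z1 = {q3, q5}; fixed.
Sat(EG (req & empty)) = {q3, q5}
EF (EG (req & empty)): least fixpoint, start Z0 = {q3, q5}, add states with some successor in Z. Z1 = {q2, q3, q5}; Z2 = {q2, q3, q4, q5}; fixed.
Sat(EF (EG (req & empty))) = {q2, q3, q4, q5}
Sat(EX (EF (EG (req & empty)))) = {s : some successor in {q2, q3, q4, q5}} = {q2, q3, q4, q5}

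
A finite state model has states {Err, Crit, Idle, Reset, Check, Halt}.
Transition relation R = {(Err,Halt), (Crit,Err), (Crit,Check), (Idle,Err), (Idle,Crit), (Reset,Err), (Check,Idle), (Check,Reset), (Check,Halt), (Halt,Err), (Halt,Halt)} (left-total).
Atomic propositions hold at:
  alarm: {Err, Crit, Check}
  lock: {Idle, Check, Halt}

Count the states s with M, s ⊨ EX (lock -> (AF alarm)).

AF alarm: least fixpoint, start Z0 = {Err, Crit, Check}, add states with every successor in Z. Z1 = {Err, Crit, Idle, Reset, Check}; fixed.
Sat(AF alarm) = {Err, Crit, Idle, Reset, Check}
Sat(lock -> (AF alarm)) = {Err, Crit, Idle, Reset, Check}
Sat(EX (lock -> (AF alarm))) = {s : some successor in {Err, Crit, Idle, Reset, Check}} = {Crit, Idle, Reset, Check, Halt}
|Sat(EX (lock -> (AF alarm)))| = |{Crit, Idle, Reset, Check, Halt}| = 5.

5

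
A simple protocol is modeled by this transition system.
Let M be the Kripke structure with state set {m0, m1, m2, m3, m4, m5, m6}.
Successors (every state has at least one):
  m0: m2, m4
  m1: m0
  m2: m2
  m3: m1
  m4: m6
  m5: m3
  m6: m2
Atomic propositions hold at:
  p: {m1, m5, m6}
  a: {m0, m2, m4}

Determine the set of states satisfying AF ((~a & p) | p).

{m1, m3, m4, m5, m6}

Sat(~a) = {m1, m3, m5, m6}
Sat(~a & p) = {m1, m5, m6}
Sat((~a & p) | p) = {m1, m5, m6}
AF ((~a & p) | p): least fixpoint, start Z0 = {m1, m5, m6}, add states with every successor in Z. Z1 = {m1, m3, m4, m5, m6}; fixed.
Sat(AF ((~a & p) | p)) = {m1, m3, m4, m5, m6}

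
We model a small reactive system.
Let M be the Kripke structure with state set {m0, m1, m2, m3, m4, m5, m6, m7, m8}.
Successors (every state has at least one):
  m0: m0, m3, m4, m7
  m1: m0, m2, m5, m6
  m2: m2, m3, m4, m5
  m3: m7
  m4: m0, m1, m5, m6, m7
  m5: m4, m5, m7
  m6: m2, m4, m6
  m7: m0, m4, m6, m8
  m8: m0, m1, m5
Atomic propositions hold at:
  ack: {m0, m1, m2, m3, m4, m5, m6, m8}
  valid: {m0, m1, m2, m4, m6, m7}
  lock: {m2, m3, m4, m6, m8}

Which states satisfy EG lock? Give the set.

{m2, m4, m6}

EG lock: greatest fixpoint, start Z0 = {m2, m3, m4, m6, m8}, keep only states in Sat with some successor in Z. Z1 = {m2, m4, m6}; fixed.
Sat(EG lock) = {m2, m4, m6}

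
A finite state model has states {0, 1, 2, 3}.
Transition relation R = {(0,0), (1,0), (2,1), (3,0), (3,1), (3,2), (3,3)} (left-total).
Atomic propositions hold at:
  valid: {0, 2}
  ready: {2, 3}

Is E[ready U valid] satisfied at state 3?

E[ready U valid]: least fixpoint, start Z0 = Sat(valid) = {0, 2}, add states in Sat(ready) with some successor in Z. Z1 = {0, 2, 3}; fixed.
Sat(E[ready U valid]) = {0, 2, 3}
3 ∈ Sat(E[ready U valid]) = {0, 2, 3}, so the formula holds at 3.

Yes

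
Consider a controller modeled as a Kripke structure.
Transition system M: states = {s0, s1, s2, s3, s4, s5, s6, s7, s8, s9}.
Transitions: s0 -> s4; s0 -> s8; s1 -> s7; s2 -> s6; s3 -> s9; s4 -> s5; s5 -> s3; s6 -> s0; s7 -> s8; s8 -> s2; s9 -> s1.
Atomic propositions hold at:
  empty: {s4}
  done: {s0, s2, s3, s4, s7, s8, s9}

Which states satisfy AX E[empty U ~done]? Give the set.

{s2, s4, s9}

Sat(~done) = {s1, s5, s6}
E[empty U ~done]: least fixpoint, start Z0 = Sat(~done) = {s1, s5, s6}, add states in Sat(empty) with some successor in Z. Z1 = {s1, s4, s5, s6}; fixed.
Sat(E[empty U ~done]) = {s1, s4, s5, s6}
Sat(AX E[empty U ~done]) = {s : every successor in {s1, s4, s5, s6}} = {s2, s4, s9}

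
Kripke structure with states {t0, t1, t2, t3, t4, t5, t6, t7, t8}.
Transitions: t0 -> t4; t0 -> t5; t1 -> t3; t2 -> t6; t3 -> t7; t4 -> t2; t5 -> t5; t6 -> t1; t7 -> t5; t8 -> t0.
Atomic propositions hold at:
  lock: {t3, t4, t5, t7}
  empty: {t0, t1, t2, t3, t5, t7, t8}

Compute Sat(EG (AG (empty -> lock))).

{t3, t5, t7}

Sat(empty -> lock) = {t3, t4, t5, t6, t7}
AG (empty -> lock): greatest fixpoint, start Z0 = {t3, t4, t5, t6, t7}, keep only states in Sat with every successor in Z. Z1 = {t3, t5, t7}; fixed.
Sat(AG (empty -> lock)) = {t3, t5, t7}
EG (AG (empty -> lock)): greatest fixpoint, start Z0 = {t3, t5, t7}, keep only states in Sat with some successor in Z. Already a fixed point.
Sat(EG (AG (empty -> lock))) = {t3, t5, t7}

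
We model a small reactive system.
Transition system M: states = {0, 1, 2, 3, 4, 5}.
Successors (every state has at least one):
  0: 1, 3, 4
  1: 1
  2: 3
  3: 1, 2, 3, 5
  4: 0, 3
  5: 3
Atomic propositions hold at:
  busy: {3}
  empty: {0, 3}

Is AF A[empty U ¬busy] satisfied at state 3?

Sat(¬busy) = {0, 1, 2, 4, 5}
A[empty U ¬busy]: least fixpoint, start Z0 = Sat(¬busy) = {0, 1, 2, 4, 5}, add states in Sat(empty) with every successor in Z. Already a fixed point.
Sat(A[empty U ¬busy]) = {0, 1, 2, 4, 5}
AF A[empty U ¬busy]: least fixpoint, start Z0 = {0, 1, 2, 4, 5}, add states with every successor in Z. Already a fixed point.
Sat(AF A[empty U ¬busy]) = {0, 1, 2, 4, 5}
3 ∉ Sat(AF A[empty U ¬busy]) = {0, 1, 2, 4, 5}, so the formula does not hold at 3.

No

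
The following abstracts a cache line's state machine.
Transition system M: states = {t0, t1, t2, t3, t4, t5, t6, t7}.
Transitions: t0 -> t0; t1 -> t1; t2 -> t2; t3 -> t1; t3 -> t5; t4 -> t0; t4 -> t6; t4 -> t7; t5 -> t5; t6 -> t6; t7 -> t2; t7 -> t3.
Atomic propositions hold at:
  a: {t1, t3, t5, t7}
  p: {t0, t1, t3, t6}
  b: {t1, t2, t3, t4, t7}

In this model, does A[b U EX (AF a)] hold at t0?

No

AF a: least fixpoint, start Z0 = {t1, t3, t5, t7}, add states with every successor in Z. Already a fixed point.
Sat(AF a) = {t1, t3, t5, t7}
Sat(EX (AF a)) = {s : some successor in {t1, t3, t5, t7}} = {t1, t3, t4, t5, t7}
A[b U EX (AF a)]: least fixpoint, start Z0 = Sat(EX (AF a)) = {t1, t3, t4, t5, t7}, add states in Sat(b) with every successor in Z. Already a fixed point.
Sat(A[b U EX (AF a)]) = {t1, t3, t4, t5, t7}
t0 ∉ Sat(A[b U EX (AF a)]) = {t1, t3, t4, t5, t7}, so the formula does not hold at t0.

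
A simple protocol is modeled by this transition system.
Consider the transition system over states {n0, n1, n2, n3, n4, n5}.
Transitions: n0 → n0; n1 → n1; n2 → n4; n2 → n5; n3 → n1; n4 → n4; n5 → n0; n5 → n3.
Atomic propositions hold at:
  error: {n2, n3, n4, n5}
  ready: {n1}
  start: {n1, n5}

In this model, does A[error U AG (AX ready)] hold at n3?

Sat(AX ready) = {s : every successor in {n1}} = {n1, n3}
AG (AX ready): greatest fixpoint, start Z0 = {n1, n3}, keep only states in Sat with every successor in Z. Already a fixed point.
Sat(AG (AX ready)) = {n1, n3}
A[error U AG (AX ready)]: least fixpoint, start Z0 = Sat(AG (AX ready)) = {n1, n3}, add states in Sat(error) with every successor in Z. Already a fixed point.
Sat(A[error U AG (AX ready)]) = {n1, n3}
n3 ∈ Sat(A[error U AG (AX ready)]) = {n1, n3}, so the formula holds at n3.

Yes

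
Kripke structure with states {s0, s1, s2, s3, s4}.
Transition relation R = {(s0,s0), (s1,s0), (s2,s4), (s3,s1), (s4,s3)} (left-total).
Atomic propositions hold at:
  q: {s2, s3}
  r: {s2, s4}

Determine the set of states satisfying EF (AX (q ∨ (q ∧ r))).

{s2, s4}

Sat(q ∧ r) = {s2}
Sat(q ∨ (q ∧ r)) = {s2, s3}
Sat(AX (q ∨ (q ∧ r))) = {s : every successor in {s2, s3}} = {s4}
EF (AX (q ∨ (q ∧ r))): least fixpoint, start Z0 = {s4}, add states with some successor in Z. Z1 = {s2, s4}; fixed.
Sat(EF (AX (q ∨ (q ∧ r)))) = {s2, s4}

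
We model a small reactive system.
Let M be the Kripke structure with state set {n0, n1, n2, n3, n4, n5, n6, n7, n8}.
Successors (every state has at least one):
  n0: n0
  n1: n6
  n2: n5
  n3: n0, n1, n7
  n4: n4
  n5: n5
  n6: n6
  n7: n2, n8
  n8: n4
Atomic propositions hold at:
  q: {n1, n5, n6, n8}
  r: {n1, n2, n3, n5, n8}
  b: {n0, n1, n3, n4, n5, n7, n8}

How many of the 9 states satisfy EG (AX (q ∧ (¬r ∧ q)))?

2

Sat(¬r) = {n0, n4, n6, n7}
Sat(¬r ∧ q) = {n6}
Sat(q ∧ (¬r ∧ q)) = {n6}
Sat(AX (q ∧ (¬r ∧ q))) = {s : every successor in {n6}} = {n1, n6}
EG (AX (q ∧ (¬r ∧ q))): greatest fixpoint, start Z0 = {n1, n6}, keep only states in Sat with some successor in Z. Already a fixed point.
Sat(EG (AX (q ∧ (¬r ∧ q)))) = {n1, n6}
|Sat(EG (AX (q ∧ (¬r ∧ q))))| = |{n1, n6}| = 2.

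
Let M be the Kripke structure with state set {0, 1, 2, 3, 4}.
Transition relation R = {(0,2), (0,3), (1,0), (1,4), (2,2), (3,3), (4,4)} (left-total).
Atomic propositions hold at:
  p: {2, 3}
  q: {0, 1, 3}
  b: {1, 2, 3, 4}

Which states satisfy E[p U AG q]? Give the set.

AG q: greatest fixpoint, start Z0 = {0, 1, 3}, keep only states in Sat with every successor in Z. Z1 = {3}; fixed.
Sat(AG q) = {3}
E[p U AG q]: least fixpoint, start Z0 = Sat(AG q) = {3}, add states in Sat(p) with some successor in Z. Already a fixed point.
Sat(E[p U AG q]) = {3}

{3}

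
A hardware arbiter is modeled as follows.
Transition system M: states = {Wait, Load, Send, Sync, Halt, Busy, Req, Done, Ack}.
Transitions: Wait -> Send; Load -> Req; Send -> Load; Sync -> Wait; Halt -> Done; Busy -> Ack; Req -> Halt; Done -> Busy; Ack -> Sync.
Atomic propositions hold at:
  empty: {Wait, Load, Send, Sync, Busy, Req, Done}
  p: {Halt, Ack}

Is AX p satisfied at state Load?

No

Sat(AX p) = {s : every successor in {Halt, Ack}} = {Busy, Req}
Load ∉ Sat(AX p) = {Busy, Req}, so the formula does not hold at Load.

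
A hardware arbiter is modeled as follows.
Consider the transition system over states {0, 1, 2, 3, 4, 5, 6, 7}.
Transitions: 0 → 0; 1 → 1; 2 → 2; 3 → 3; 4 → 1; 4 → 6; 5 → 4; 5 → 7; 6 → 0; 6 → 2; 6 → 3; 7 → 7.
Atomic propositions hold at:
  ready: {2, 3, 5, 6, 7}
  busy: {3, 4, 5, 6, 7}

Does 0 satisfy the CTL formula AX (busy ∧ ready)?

No

Sat(busy ∧ ready) = {3, 5, 6, 7}
Sat(AX (busy ∧ ready)) = {s : every successor in {3, 5, 6, 7}} = {3, 7}
0 ∉ Sat(AX (busy ∧ ready)) = {3, 7}, so the formula does not hold at 0.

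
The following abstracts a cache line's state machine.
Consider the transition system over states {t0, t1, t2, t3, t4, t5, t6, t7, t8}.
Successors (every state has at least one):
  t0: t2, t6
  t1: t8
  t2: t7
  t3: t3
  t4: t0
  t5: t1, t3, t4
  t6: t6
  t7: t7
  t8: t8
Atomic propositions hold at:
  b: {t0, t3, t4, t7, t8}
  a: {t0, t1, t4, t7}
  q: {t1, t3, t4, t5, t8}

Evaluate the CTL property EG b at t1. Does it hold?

No

EG b: greatest fixpoint, start Z0 = {t0, t3, t4, t7, t8}, keep only states in Sat with some successor in Z. Z1 = {t3, t4, t7, t8}; Z2 = {t3, t7, t8}; fixed.
Sat(EG b) = {t3, t7, t8}
t1 ∉ Sat(EG b) = {t3, t7, t8}, so the formula does not hold at t1.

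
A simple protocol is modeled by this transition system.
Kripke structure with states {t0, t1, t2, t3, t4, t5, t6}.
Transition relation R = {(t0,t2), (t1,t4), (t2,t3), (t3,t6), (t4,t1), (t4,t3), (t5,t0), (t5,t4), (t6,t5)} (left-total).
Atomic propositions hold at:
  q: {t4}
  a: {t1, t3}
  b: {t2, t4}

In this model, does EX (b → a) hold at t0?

Sat(b → a) = {t0, t1, t3, t5, t6}
Sat(EX (b → a)) = {s : some successor in {t0, t1, t3, t5, t6}} = {t2, t3, t4, t5, t6}
t0 ∉ Sat(EX (b → a)) = {t2, t3, t4, t5, t6}, so the formula does not hold at t0.

No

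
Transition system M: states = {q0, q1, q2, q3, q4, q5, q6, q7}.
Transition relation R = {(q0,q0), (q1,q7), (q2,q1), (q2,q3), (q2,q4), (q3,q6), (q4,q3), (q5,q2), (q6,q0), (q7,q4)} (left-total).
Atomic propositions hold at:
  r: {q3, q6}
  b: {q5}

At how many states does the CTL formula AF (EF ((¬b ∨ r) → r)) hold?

7

Sat(¬b) = {q0, q1, q2, q3, q4, q6, q7}
Sat(¬b ∨ r) = {q0, q1, q2, q3, q4, q6, q7}
Sat((¬b ∨ r) → r) = {q3, q5, q6}
EF ((¬b ∨ r) → r): least fixpoint, start Z0 = {q3, q5, q6}, add states with some successor in Z. Z1 = {q2, q3, q4, q5, q6}; Z2 = {q2, q3, q4, q5, q6, q7}; Z3 = {q1, q2, q3, q4, q5, q6, q7}; fixed.
Sat(EF ((¬b ∨ r) → r)) = {q1, q2, q3, q4, q5, q6, q7}
AF (EF ((¬b ∨ r) → r)): least fixpoint, start Z0 = {q1, q2, q3, q4, q5, q6, q7}, add states with every successor in Z. Already a fixed point.
Sat(AF (EF ((¬b ∨ r) → r))) = {q1, q2, q3, q4, q5, q6, q7}
|Sat(AF (EF ((¬b ∨ r) → r)))| = |{q1, q2, q3, q4, q5, q6, q7}| = 7.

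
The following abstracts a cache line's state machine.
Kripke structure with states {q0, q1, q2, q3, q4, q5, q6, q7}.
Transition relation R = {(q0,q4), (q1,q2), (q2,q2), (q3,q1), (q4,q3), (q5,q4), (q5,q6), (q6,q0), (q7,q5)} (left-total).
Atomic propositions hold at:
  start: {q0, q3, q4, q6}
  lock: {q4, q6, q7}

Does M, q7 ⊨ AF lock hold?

AF lock: least fixpoint, start Z0 = {q4, q6, q7}, add states with every successor in Z. Z1 = {q0, q4, q5, q6, q7}; fixed.
Sat(AF lock) = {q0, q4, q5, q6, q7}
q7 ∈ Sat(AF lock) = {q0, q4, q5, q6, q7}, so the formula holds at q7.

Yes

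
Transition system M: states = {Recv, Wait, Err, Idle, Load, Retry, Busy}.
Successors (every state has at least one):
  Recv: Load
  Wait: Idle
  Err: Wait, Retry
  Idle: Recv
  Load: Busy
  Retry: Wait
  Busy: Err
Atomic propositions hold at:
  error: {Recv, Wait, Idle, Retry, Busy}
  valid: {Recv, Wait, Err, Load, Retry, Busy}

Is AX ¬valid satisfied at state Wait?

Sat(¬valid) = {Idle}
Sat(AX ¬valid) = {s : every successor in {Idle}} = {Wait}
Wait ∈ Sat(AX ¬valid) = {Wait}, so the formula holds at Wait.

Yes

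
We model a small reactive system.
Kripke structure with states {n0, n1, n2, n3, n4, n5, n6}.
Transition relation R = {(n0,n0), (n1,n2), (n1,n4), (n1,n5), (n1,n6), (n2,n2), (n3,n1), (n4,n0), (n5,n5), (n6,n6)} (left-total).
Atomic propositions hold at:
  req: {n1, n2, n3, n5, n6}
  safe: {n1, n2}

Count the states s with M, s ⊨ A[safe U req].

A[safe U req]: least fixpoint, start Z0 = Sat(req) = {n1, n2, n3, n5, n6}, add states in Sat(safe) with every successor in Z. Already a fixed point.
Sat(A[safe U req]) = {n1, n2, n3, n5, n6}
|Sat(A[safe U req])| = |{n1, n2, n3, n5, n6}| = 5.

5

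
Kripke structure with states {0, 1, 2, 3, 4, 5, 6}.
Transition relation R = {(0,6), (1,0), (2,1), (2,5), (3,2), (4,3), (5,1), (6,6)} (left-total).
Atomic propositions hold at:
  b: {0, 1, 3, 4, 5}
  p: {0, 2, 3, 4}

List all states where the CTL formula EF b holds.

EF b: least fixpoint, start Z0 = {0, 1, 3, 4, 5}, add states with some successor in Z. Z1 = {0, 1, 2, 3, 4, 5}; fixed.
Sat(EF b) = {0, 1, 2, 3, 4, 5}

{0, 1, 2, 3, 4, 5}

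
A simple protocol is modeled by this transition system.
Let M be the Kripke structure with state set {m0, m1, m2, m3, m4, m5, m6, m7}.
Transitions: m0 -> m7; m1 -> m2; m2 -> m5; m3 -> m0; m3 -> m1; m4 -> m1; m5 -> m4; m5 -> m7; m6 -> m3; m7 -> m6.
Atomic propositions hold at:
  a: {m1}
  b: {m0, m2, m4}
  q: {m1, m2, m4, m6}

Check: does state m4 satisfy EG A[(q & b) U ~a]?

No

Sat(q & b) = {m2, m4}
Sat(~a) = {m0, m2, m3, m4, m5, m6, m7}
A[(q & b) U ~a]: least fixpoint, start Z0 = Sat(~a) = {m0, m2, m3, m4, m5, m6, m7}, add states in Sat(q & b) with every successor in Z. Already a fixed point.
Sat(A[(q & b) U ~a]) = {m0, m2, m3, m4, m5, m6, m7}
EG A[(q & b) U ~a]: greatest fixpoint, start Z0 = {m0, m2, m3, m4, m5, m6, m7}, keep only states in Sat with some successor in Z. Z1 = {m0, m2, m3, m5, m6, m7}; fixed.
Sat(EG A[(q & b) U ~a]) = {m0, m2, m3, m5, m6, m7}
m4 ∉ Sat(EG A[(q & b) U ~a]) = {m0, m2, m3, m5, m6, m7}, so the formula does not hold at m4.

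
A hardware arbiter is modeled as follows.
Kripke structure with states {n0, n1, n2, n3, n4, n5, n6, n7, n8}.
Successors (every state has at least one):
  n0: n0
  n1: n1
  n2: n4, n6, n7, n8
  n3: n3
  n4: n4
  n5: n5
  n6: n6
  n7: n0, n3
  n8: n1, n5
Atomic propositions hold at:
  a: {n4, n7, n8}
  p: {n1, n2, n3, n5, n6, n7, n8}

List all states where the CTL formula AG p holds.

AG p: greatest fixpoint, start Z0 = {n1, n2, n3, n5, n6, n7, n8}, keep only states in Sat with every successor in Z. Z1 = {n1, n3, n5, n6, n8}; fixed.
Sat(AG p) = {n1, n3, n5, n6, n8}

{n1, n3, n5, n6, n8}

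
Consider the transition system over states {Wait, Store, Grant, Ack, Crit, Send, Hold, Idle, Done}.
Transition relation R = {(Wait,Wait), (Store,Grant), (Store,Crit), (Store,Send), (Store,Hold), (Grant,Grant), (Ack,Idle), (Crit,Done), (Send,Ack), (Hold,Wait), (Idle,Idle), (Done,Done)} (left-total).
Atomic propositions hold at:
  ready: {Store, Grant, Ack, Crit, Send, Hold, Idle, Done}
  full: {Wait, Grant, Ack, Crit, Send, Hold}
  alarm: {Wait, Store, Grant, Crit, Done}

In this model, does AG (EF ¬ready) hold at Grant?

Sat(¬ready) = {Wait}
EF ¬ready: least fixpoint, start Z0 = {Wait}, add states with some successor in Z. Z1 = {Wait, Hold}; Z2 = {Wait, Store, Hold}; fixed.
Sat(EF ¬ready) = {Wait, Store, Hold}
AG (EF ¬ready): greatest fixpoint, start Z0 = {Wait, Store, Hold}, keep only states in Sat with every successor in Z. Z1 = {Wait, Hold}; fixed.
Sat(AG (EF ¬ready)) = {Wait, Hold}
Grant ∉ Sat(AG (EF ¬ready)) = {Wait, Hold}, so the formula does not hold at Grant.

No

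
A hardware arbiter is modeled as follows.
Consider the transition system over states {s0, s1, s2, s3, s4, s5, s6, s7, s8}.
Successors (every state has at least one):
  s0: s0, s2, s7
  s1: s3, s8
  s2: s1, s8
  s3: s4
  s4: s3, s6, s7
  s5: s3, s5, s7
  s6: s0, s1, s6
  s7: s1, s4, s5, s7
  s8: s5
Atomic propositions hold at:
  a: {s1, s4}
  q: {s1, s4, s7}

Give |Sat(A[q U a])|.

2

A[q U a]: least fixpoint, start Z0 = Sat(a) = {s1, s4}, add states in Sat(q) with every successor in Z. Already a fixed point.
Sat(A[q U a]) = {s1, s4}
|Sat(A[q U a])| = |{s1, s4}| = 2.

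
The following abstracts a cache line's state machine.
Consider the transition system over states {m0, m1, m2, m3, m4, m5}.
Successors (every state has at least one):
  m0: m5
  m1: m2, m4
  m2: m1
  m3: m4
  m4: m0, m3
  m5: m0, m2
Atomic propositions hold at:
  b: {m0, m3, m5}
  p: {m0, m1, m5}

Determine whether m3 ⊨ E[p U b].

Yes

E[p U b]: least fixpoint, start Z0 = Sat(b) = {m0, m3, m5}, add states in Sat(p) with some successor in Z. Already a fixed point.
Sat(E[p U b]) = {m0, m3, m5}
m3 ∈ Sat(E[p U b]) = {m0, m3, m5}, so the formula holds at m3.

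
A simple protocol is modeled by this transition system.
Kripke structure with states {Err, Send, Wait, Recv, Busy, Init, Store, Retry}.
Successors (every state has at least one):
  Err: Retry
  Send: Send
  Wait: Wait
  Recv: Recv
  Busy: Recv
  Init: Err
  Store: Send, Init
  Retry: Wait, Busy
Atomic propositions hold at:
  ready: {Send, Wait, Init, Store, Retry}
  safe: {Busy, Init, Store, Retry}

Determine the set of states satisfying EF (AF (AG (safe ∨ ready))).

{Err, Send, Wait, Init, Store, Retry}

Sat(safe ∨ ready) = {Send, Wait, Busy, Init, Store, Retry}
AG (safe ∨ ready): greatest fixpoint, start Z0 = {Send, Wait, Busy, Init, Store, Retry}, keep only states in Sat with every successor in Z. Z1 = {Send, Wait, Store, Retry}; Z2 = {Send, Wait}; fixed.
Sat(AG (safe ∨ ready)) = {Send, Wait}
AF (AG (safe ∨ ready)): least fixpoint, start Z0 = {Send, Wait}, add states with every successor in Z. Already a fixed point.
Sat(AF (AG (safe ∨ ready))) = {Send, Wait}
EF (AF (AG (safe ∨ ready))): least fixpoint, start Z0 = {Send, Wait}, add states with some successor in Z. Z1 = {Send, Wait, Store, Retry}; Z2 = {Err, Send, Wait, Store, Retry}; Z3 = {Err, Send, Wait, Init, Store, Retry}; fixed.
Sat(EF (AF (AG (safe ∨ ready)))) = {Err, Send, Wait, Init, Store, Retry}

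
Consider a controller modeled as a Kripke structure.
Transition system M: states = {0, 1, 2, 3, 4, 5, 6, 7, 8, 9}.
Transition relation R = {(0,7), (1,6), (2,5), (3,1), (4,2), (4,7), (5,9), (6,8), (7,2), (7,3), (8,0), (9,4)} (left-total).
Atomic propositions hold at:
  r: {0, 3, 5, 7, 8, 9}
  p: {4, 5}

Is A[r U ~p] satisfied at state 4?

Sat(~p) = {0, 1, 2, 3, 6, 7, 8, 9}
A[r U ~p]: least fixpoint, start Z0 = Sat(~p) = {0, 1, 2, 3, 6, 7, 8, 9}, add states in Sat(r) with every successor in Z. Z1 = {0, 1, 2, 3, 5, 6, 7, 8, 9}; fixed.
Sat(A[r U ~p]) = {0, 1, 2, 3, 5, 6, 7, 8, 9}
4 ∉ Sat(A[r U ~p]) = {0, 1, 2, 3, 5, 6, 7, 8, 9}, so the formula does not hold at 4.

No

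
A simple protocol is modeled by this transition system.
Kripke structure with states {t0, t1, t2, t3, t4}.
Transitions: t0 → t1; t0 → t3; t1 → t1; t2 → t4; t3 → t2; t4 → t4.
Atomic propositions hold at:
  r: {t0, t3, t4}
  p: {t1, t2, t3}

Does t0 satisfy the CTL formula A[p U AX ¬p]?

Sat(¬p) = {t0, t4}
Sat(AX ¬p) = {s : every successor in {t0, t4}} = {t2, t4}
A[p U AX ¬p]: least fixpoint, start Z0 = Sat(AX ¬p) = {t2, t4}, add states in Sat(p) with every successor in Z. Z1 = {t2, t3, t4}; fixed.
Sat(A[p U AX ¬p]) = {t2, t3, t4}
t0 ∉ Sat(A[p U AX ¬p]) = {t2, t3, t4}, so the formula does not hold at t0.

No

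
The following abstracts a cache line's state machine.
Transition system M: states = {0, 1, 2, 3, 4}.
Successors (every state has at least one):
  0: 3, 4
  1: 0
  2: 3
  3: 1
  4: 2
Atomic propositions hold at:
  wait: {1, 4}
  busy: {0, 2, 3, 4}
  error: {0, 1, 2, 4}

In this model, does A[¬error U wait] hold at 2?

No

Sat(¬error) = {3}
A[¬error U wait]: least fixpoint, start Z0 = Sat(wait) = {1, 4}, add states in Sat(¬error) with every successor in Z. Z1 = {1, 3, 4}; fixed.
Sat(A[¬error U wait]) = {1, 3, 4}
2 ∉ Sat(A[¬error U wait]) = {1, 3, 4}, so the formula does not hold at 2.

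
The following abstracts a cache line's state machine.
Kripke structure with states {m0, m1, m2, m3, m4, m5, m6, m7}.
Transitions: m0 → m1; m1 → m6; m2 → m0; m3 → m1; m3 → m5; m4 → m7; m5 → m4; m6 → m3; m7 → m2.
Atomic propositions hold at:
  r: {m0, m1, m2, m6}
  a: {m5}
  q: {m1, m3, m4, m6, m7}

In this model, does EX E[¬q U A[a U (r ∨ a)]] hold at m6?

No

Sat(¬q) = {m0, m2, m5}
Sat(r ∨ a) = {m0, m1, m2, m5, m6}
A[a U (r ∨ a)]: least fixpoint, start Z0 = Sat((r ∨ a)) = {m0, m1, m2, m5, m6}, add states in Sat(a) with every successor in Z. Already a fixed point.
Sat(A[a U (r ∨ a)]) = {m0, m1, m2, m5, m6}
E[¬q U A[a U (r ∨ a)]]: least fixpoint, start Z0 = Sat(A[a U (r ∨ a)]) = {m0, m1, m2, m5, m6}, add states in Sat(¬q) with some successor in Z. Already a fixed point.
Sat(E[¬q U A[a U (r ∨ a)]]) = {m0, m1, m2, m5, m6}
Sat(EX E[¬q U A[a U (r ∨ a)]]) = {s : some successor in {m0, m1, m2, m5, m6}} = {m0, m1, m2, m3, m7}
m6 ∉ Sat(EX E[¬q U A[a U (r ∨ a)]]) = {m0, m1, m2, m3, m7}, so the formula does not hold at m6.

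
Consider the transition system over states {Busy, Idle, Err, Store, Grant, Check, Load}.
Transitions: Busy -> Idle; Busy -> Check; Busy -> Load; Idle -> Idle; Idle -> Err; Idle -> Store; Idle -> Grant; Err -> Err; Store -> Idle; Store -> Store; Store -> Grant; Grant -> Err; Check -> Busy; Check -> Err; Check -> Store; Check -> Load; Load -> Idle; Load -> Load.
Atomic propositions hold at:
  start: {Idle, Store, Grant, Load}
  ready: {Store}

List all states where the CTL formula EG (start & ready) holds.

Sat(start & ready) = {Store}
EG (start & ready): greatest fixpoint, start Z0 = {Store}, keep only states in Sat with some successor in Z. Already a fixed point.
Sat(EG (start & ready)) = {Store}

{Store}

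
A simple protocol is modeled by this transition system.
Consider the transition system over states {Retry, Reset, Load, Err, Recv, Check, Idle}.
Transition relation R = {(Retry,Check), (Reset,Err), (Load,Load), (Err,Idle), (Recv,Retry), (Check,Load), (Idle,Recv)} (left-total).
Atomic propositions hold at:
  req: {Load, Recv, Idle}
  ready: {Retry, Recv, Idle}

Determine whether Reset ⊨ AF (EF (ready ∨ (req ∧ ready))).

Yes

Sat(req ∧ ready) = {Recv, Idle}
Sat(ready ∨ (req ∧ ready)) = {Retry, Recv, Idle}
EF (ready ∨ (req ∧ ready)): least fixpoint, start Z0 = {Retry, Recv, Idle}, add states with some successor in Z. Z1 = {Retry, Err, Recv, Idle}; Z2 = {Retry, Reset, Err, Recv, Idle}; fixed.
Sat(EF (ready ∨ (req ∧ ready))) = {Retry, Reset, Err, Recv, Idle}
AF (EF (ready ∨ (req ∧ ready))): least fixpoint, start Z0 = {Retry, Reset, Err, Recv, Idle}, add states with every successor in Z. Already a fixed point.
Sat(AF (EF (ready ∨ (req ∧ ready)))) = {Retry, Reset, Err, Recv, Idle}
Reset ∈ Sat(AF (EF (ready ∨ (req ∧ ready)))) = {Retry, Reset, Err, Recv, Idle}, so the formula holds at Reset.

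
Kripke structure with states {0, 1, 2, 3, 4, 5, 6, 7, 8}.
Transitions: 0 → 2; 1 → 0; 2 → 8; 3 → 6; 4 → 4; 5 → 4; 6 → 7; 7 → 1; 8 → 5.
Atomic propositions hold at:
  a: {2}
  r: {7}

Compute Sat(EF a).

{0, 1, 2, 3, 6, 7}

EF a: least fixpoint, start Z0 = {2}, add states with some successor in Z. Z1 = {0, 2}; Z2 = {0, 1, 2}; Z3 = {0, 1, 2, 7}; Z4 = {0, 1, 2, 6, 7}; Z5 = {0, 1, 2, 3, 6, 7}; fixed.
Sat(EF a) = {0, 1, 2, 3, 6, 7}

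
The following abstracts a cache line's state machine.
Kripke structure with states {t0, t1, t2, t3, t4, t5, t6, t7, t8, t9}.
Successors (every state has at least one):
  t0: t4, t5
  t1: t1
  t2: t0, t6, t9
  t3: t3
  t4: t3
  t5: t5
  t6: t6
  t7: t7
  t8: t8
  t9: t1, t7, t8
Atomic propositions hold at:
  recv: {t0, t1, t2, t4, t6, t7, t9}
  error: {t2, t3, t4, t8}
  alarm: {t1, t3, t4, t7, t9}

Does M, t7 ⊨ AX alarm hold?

Yes

Sat(AX alarm) = {s : every successor in {t1, t3, t4, t7, t9}} = {t1, t3, t4, t7}
t7 ∈ Sat(AX alarm) = {t1, t3, t4, t7}, so the formula holds at t7.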